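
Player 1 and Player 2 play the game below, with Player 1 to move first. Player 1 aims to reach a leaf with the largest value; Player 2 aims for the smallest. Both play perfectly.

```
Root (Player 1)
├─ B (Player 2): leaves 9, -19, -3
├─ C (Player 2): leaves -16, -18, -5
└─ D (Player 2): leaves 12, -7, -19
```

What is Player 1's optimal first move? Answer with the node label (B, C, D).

B (Player 2): min(9, -19, -3) = -19
C (Player 2): min(-16, -18, -5) = -18
D (Player 2): min(12, -7, -19) = -19
Root (Player 1): max(-19, -18, -19) = -18
Player 1 picks the child with the highest value: C (value -18).

C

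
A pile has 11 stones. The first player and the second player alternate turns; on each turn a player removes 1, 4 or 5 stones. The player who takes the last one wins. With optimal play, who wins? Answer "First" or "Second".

First

i:   0  1  2  3  4  5  6  7  8  9 10 11
     L  W  L  W  W  W  W  W  L  W  L  W
Position 11 is W, so the first player wins.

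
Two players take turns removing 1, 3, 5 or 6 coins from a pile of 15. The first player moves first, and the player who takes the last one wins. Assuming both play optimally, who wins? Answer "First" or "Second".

Second

Compute winning (W) and losing (L) positions by backward induction:
i:   0  1  2  3  4  5  6  7  8  9 10 11 12 13 14 15
     L  W  L  W  L  W  W  W  W  W  W  L  W  L  W  L
Position 15 is L, so the second player wins.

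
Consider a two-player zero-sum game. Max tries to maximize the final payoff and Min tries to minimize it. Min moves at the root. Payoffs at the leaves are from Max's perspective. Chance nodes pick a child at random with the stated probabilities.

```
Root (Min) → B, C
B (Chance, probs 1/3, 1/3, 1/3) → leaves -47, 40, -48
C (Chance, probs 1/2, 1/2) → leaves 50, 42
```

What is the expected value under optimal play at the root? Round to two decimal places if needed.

-18.33

B (Chance): 1/3·-47 + 1/3·40 + 1/3·-48 = -18.33
C (Chance): 1/2·50 + 1/2·42 = 46
Root (Min): min(-18.33, 46) = -18.33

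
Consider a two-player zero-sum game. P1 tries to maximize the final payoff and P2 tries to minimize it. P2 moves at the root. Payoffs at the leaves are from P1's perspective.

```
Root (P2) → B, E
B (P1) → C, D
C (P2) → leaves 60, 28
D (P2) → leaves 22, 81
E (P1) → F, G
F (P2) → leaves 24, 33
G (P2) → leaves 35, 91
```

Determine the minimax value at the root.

C (P2): min(60, 28) = 28
D (P2): min(22, 81) = 22
B (P1): max(28, 22) = 28
F (P2): min(24, 33) = 24
G (P2): min(35, 91) = 35
E (P1): max(24, 35) = 35
Root (P2): min(28, 35) = 28

28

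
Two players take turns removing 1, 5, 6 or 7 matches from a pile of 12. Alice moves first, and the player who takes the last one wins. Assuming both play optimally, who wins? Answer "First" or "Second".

Second

Positions where the player to move wins (W) vs loses (L):
i:   0  1  2  3  4  5  6  7  8  9 10 11 12
     L  W  L  W  L  W  W  W  W  W  W  W  L
Position 12 is L, so the second player wins.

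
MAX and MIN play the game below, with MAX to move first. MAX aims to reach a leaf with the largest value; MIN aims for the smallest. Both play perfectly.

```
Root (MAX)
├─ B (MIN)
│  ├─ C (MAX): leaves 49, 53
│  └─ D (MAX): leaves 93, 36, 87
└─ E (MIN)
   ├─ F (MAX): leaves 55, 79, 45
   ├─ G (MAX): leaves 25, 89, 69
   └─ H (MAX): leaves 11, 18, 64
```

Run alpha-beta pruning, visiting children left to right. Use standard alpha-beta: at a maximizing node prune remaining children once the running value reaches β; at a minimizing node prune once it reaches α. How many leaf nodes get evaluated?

C [α=-∞,β=+∞]: v=53
D [α=-∞,β=53]: v=93 after child 1 ≥ β → β-cutoff, skip 2
B [α=-∞,β=+∞]: v=53
F [α=53,β=+∞]: v=79
G [α=53,β=79]: v=89 after child 2 ≥ β → β-cutoff, skip 1
H [α=53,β=79]: v=64
E [α=53,β=+∞]: v=64
Root [α=-∞,β=+∞]: v=64
Leaves evaluated: 11 of 14.

11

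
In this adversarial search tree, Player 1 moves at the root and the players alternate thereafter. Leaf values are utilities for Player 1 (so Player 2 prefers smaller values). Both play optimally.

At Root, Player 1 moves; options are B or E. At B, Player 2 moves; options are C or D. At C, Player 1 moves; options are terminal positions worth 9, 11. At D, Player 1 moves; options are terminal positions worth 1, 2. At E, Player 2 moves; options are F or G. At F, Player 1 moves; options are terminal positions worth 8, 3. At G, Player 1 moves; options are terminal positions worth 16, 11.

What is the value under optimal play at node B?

C: max(9, 11) = 11
D: max(1, 2) = 2
B: min(11, 2) = 2

2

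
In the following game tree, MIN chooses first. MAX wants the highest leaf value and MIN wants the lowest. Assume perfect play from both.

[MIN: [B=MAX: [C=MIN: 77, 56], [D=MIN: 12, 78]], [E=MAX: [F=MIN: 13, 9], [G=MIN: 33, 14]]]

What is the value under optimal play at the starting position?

14

C (MIN): min(77, 56) = 56
D (MIN): min(12, 78) = 12
B (MAX): max(56, 12) = 56
F (MIN): min(13, 9) = 9
G (MIN): min(33, 14) = 14
E (MAX): max(9, 14) = 14
Root (MIN): min(56, 14) = 14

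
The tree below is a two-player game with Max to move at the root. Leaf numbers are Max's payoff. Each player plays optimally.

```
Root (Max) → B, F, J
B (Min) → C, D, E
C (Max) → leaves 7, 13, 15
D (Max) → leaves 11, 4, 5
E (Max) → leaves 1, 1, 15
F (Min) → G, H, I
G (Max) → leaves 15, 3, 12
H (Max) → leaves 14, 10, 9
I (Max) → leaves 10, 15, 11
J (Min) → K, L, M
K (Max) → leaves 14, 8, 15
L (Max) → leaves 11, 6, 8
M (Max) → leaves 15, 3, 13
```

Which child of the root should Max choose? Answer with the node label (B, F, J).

F

C (Max): max(7, 13, 15) = 15
D (Max): max(11, 4, 5) = 11
E (Max): max(1, 1, 15) = 15
B (Min): min(15, 11, 15) = 11
G (Max): max(15, 3, 12) = 15
H (Max): max(14, 10, 9) = 14
I (Max): max(10, 15, 11) = 15
F (Min): min(15, 14, 15) = 14
K (Max): max(14, 8, 15) = 15
L (Max): max(11, 6, 8) = 11
M (Max): max(15, 3, 13) = 15
J (Min): min(15, 11, 15) = 11
Root (Max): max(11, 14, 11) = 14
Max picks the child with the highest value: F (value 14).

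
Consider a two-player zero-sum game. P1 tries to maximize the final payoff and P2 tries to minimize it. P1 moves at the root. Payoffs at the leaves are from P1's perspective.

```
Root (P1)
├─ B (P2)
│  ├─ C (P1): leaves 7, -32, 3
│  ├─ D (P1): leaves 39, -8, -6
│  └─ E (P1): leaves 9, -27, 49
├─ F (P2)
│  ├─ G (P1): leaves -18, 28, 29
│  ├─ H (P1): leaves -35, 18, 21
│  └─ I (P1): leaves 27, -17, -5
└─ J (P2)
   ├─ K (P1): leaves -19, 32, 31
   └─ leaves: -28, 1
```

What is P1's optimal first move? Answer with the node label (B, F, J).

F

C (P1): max(7, -32, 3) = 7
D (P1): max(39, -8, -6) = 39
E (P1): max(9, -27, 49) = 49
B (P2): min(7, 39, 49) = 7
G (P1): max(-18, 28, 29) = 29
H (P1): max(-35, 18, 21) = 21
I (P1): max(27, -17, -5) = 27
F (P2): min(29, 21, 27) = 21
K (P1): max(-19, 32, 31) = 32
J (P2): min(32, -28, 1) = -28
Root (P1): max(7, 21, -28) = 21
P1 picks the child with the highest value: F (value 21).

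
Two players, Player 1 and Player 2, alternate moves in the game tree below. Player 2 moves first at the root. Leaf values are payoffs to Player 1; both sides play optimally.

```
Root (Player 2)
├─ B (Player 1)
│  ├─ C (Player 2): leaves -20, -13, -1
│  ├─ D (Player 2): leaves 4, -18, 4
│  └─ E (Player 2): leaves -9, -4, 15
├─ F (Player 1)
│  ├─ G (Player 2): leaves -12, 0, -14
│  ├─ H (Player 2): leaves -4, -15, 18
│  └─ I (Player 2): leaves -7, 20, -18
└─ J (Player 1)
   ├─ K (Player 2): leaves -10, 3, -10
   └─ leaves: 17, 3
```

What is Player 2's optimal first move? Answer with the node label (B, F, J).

C (Player 2): min(-20, -13, -1) = -20
D (Player 2): min(4, -18, 4) = -18
E (Player 2): min(-9, -4, 15) = -9
B (Player 1): max(-20, -18, -9) = -9
G (Player 2): min(-12, 0, -14) = -14
H (Player 2): min(-4, -15, 18) = -15
I (Player 2): min(-7, 20, -18) = -18
F (Player 1): max(-14, -15, -18) = -14
K (Player 2): min(-10, 3, -10) = -10
J (Player 1): max(-10, 17, 3) = 17
Root (Player 2): min(-9, -14, 17) = -14
Player 2 picks the child with the lowest value: F (value -14).

F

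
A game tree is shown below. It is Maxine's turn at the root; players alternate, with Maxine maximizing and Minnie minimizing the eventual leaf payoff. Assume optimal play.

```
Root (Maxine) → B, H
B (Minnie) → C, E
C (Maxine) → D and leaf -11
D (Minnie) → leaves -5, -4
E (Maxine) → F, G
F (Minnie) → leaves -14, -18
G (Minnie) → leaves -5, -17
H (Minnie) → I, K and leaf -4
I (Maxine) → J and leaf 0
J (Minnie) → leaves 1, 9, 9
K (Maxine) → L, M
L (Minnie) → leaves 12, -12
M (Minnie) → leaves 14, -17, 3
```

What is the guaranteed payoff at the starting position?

-12

D (Minnie): min(-5, -4) = -5
C (Maxine): max(-5, -11) = -5
F (Minnie): min(-14, -18) = -18
G (Minnie): min(-5, -17) = -17
E (Maxine): max(-18, -17) = -17
B (Minnie): min(-5, -17) = -17
J (Minnie): min(1, 9, 9) = 1
I (Maxine): max(1, 0) = 1
L (Minnie): min(12, -12) = -12
M (Minnie): min(14, -17, 3) = -17
K (Maxine): max(-12, -17) = -12
H (Minnie): min(1, -12, -4) = -12
Root (Maxine): max(-17, -12) = -12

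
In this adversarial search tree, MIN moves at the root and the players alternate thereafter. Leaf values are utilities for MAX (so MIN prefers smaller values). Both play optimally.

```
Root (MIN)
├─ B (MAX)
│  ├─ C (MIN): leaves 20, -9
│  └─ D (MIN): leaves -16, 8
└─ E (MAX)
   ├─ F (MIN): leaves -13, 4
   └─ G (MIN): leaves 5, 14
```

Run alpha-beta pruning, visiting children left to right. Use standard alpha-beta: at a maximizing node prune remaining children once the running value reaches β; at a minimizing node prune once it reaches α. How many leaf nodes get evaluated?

C [α=-∞,β=+∞]: v=-9
D [α=-9,β=+∞]: v=-16 after child 1 ≤ α → α-cutoff, skip 1
B [α=-∞,β=+∞]: v=-9
F [α=-∞,β=-9]: v=-13
G [α=-13,β=-9]: v=5
E [α=-∞,β=-9]: v=5
Root [α=-∞,β=+∞]: v=-9
Leaves evaluated: 7 of 8.

7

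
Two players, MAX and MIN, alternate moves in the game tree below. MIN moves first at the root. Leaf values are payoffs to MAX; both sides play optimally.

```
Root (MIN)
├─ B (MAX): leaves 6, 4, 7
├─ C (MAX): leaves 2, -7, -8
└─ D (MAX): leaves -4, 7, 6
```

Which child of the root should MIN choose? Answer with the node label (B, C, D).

B (MAX): max(6, 4, 7) = 7
C (MAX): max(2, -7, -8) = 2
D (MAX): max(-4, 7, 6) = 7
Root (MIN): min(7, 2, 7) = 2
MIN picks the child with the lowest value: C (value 2).

C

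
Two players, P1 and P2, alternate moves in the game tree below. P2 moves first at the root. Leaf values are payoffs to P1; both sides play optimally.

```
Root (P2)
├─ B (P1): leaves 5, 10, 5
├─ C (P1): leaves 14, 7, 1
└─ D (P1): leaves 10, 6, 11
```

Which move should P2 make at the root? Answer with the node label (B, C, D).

B (P1): max(5, 10, 5) = 10
C (P1): max(14, 7, 1) = 14
D (P1): max(10, 6, 11) = 11
Root (P2): min(10, 14, 11) = 10
P2 picks the child with the lowest value: B (value 10).

B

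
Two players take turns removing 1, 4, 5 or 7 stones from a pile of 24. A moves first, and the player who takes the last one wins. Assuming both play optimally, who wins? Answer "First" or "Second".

Second

Mark each pile size as W (mover wins) or L (mover loses):
i:   0  1  2  3  4  5  6  7  8  9 10 11 12 13 14 15 16 17 18 19 20 21 22 23 24
     L  W  L  W  W  W  W  W  L  W  L  W  W  W  W  W  L  W  L  W  W  W  W  W  L
Position 24 is L, so the second player wins.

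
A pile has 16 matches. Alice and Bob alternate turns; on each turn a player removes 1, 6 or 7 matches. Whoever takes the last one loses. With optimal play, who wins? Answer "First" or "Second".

Positions where the player to move wins (W) vs loses (L):
i:   0  1  2  3  4  5  6  7  8  9 10 11 12 13 14 15 16
     W  L  W  L  W  L  W  W  W  W  W  W  W  L  W  L  W
Position 16 is W, so the first player wins.

First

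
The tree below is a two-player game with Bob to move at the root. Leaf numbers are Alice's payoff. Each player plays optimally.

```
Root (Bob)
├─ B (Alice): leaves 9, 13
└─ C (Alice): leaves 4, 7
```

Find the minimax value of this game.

7

B (Alice): max(9, 13) = 13
C (Alice): max(4, 7) = 7
Root (Bob): min(13, 7) = 7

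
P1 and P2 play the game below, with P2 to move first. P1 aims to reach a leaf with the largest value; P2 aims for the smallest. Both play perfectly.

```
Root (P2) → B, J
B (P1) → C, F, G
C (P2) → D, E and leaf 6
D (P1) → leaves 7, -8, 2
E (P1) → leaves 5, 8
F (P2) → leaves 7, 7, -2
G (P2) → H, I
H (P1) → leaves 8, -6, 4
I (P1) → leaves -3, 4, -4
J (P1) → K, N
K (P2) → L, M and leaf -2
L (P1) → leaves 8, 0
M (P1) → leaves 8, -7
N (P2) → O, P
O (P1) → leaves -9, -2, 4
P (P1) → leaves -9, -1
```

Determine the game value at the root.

-1

D (P1): max(7, -8, 2) = 7
E (P1): max(5, 8) = 8
C (P2): min(7, 8, 6) = 6
F (P2): min(7, 7, -2) = -2
H (P1): max(8, -6, 4) = 8
I (P1): max(-3, 4, -4) = 4
G (P2): min(8, 4) = 4
B (P1): max(6, -2, 4) = 6
L (P1): max(8, 0) = 8
M (P1): max(8, -7) = 8
K (P2): min(8, 8, -2) = -2
O (P1): max(-9, -2, 4) = 4
P (P1): max(-9, -1) = -1
N (P2): min(4, -1) = -1
J (P1): max(-2, -1) = -1
Root (P2): min(6, -1) = -1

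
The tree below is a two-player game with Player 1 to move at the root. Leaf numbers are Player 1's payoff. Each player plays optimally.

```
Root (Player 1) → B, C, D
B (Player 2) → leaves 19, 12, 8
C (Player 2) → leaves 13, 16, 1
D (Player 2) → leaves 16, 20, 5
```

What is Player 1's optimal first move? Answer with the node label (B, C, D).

B (Player 2): min(19, 12, 8) = 8
C (Player 2): min(13, 16, 1) = 1
D (Player 2): min(16, 20, 5) = 5
Root (Player 1): max(8, 1, 5) = 8
Player 1 picks the child with the highest value: B (value 8).

B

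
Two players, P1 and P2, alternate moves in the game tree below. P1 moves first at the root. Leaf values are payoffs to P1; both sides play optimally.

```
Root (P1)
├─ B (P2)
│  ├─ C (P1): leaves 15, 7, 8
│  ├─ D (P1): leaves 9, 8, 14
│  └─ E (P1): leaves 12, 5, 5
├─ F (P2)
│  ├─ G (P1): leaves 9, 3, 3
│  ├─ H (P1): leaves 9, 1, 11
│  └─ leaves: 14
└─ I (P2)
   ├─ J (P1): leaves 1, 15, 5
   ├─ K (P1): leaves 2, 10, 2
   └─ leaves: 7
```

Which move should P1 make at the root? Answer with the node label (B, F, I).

C (P1): max(15, 7, 8) = 15
D (P1): max(9, 8, 14) = 14
E (P1): max(12, 5, 5) = 12
B (P2): min(15, 14, 12) = 12
G (P1): max(9, 3, 3) = 9
H (P1): max(9, 1, 11) = 11
F (P2): min(9, 11, 14) = 9
J (P1): max(1, 15, 5) = 15
K (P1): max(2, 10, 2) = 10
I (P2): min(15, 10, 7) = 7
Root (P1): max(12, 9, 7) = 12
P1 picks the child with the highest value: B (value 12).

B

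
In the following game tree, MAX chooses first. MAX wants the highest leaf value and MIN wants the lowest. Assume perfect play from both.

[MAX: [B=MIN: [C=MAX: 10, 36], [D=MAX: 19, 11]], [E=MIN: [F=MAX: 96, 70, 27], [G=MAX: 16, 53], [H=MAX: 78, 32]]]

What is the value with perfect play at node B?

19

C: max(10, 36) = 36
D: max(19, 11) = 19
B: min(36, 19) = 19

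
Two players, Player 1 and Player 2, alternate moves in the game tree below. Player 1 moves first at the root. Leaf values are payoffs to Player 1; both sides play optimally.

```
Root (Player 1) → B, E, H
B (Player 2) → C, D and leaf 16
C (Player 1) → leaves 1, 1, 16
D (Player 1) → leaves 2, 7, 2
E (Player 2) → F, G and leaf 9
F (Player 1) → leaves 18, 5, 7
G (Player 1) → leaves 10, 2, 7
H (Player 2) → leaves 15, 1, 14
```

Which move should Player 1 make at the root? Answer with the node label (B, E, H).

C (Player 1): max(1, 1, 16) = 16
D (Player 1): max(2, 7, 2) = 7
B (Player 2): min(16, 7, 16) = 7
F (Player 1): max(18, 5, 7) = 18
G (Player 1): max(10, 2, 7) = 10
E (Player 2): min(18, 10, 9) = 9
H (Player 2): min(15, 1, 14) = 1
Root (Player 1): max(7, 9, 1) = 9
Player 1 picks the child with the highest value: E (value 9).

E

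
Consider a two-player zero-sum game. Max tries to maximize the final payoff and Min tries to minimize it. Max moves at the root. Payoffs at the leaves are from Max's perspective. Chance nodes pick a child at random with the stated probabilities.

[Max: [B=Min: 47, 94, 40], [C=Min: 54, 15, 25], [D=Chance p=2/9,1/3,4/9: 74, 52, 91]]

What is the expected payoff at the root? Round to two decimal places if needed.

B (Min): min(47, 94, 40) = 40
C (Min): min(54, 15, 25) = 15
D (Chance): 2/9·74 + 1/3·52 + 4/9·91 = 74.22
Root (Max): max(40, 15, 74.22) = 74.22

74.22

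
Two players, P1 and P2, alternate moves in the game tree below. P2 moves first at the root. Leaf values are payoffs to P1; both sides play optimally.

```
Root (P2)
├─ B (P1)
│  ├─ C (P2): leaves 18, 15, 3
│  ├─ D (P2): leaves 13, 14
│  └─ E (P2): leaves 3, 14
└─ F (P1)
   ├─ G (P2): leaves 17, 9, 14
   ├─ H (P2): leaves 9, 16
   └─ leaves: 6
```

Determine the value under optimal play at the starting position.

9

C (P2): min(18, 15, 3) = 3
D (P2): min(13, 14) = 13
E (P2): min(3, 14) = 3
B (P1): max(3, 13, 3) = 13
G (P2): min(17, 9, 14) = 9
H (P2): min(9, 16) = 9
F (P1): max(9, 9, 6) = 9
Root (P2): min(13, 9) = 9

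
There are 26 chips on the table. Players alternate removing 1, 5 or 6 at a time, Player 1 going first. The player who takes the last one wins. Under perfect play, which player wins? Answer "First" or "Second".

i:   0  1  2  3  4  5  6  7  8  9 10 11 12 13 14 15 16 17 18 19 20 21 22 23 24 25 26
     L  W  L  W  L  W  W  W  W  W  W  L  W  L  W  L  W  W  W  W  W  W  L  W  L  W  L
Position 26 is L, so the second player wins.

Second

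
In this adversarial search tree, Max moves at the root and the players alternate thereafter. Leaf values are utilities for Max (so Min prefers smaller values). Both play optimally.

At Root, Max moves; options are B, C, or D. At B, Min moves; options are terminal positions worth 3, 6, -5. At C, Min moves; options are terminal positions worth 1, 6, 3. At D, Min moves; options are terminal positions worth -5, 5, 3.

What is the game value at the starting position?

1

B (Min): min(3, 6, -5) = -5
C (Min): min(1, 6, 3) = 1
D (Min): min(-5, 5, 3) = -5
Root (Max): max(-5, 1, -5) = 1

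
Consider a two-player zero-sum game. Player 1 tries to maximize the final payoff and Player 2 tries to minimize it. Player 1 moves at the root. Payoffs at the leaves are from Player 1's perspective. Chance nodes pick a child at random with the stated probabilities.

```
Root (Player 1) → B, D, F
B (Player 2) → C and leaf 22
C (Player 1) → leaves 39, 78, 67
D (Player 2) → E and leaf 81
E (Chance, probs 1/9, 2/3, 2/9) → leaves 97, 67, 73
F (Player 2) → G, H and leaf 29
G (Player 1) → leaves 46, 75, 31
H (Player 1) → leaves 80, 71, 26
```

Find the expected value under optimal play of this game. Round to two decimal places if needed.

C (Player 1): max(39, 78, 67) = 78
B (Player 2): min(78, 22) = 22
E (Chance): 1/9·97 + 2/3·67 + 2/9·73 = 71.67
D (Player 2): min(71.67, 81) = 71.67
G (Player 1): max(46, 75, 31) = 75
H (Player 1): max(80, 71, 26) = 80
F (Player 2): min(75, 80, 29) = 29
Root (Player 1): max(22, 71.67, 29) = 71.67

71.67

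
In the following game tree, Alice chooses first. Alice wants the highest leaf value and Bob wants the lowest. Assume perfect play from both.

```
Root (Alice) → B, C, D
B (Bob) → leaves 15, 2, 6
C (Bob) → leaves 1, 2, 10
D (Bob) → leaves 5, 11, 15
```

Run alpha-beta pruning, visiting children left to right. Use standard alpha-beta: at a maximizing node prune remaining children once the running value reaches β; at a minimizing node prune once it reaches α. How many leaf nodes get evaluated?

7

B [α=-∞,β=+∞]: v=2
C [α=2,β=+∞]: v=1 after child 1 ≤ α → α-cutoff, skip 2
D [α=2,β=+∞]: v=5
Root [α=-∞,β=+∞]: v=5
Leaves evaluated: 7 of 9.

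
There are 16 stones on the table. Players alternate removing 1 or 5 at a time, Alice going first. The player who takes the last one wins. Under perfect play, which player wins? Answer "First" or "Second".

Second

Mark each pile size as W (mover wins) or L (mover loses):
i:   0  1  2  3  4  5  6  7  8  9 10 11 12 13 14 15 16
     L  W  L  W  L  W  L  W  L  W  L  W  L  W  L  W  L
Position 16 is L, so the second player wins.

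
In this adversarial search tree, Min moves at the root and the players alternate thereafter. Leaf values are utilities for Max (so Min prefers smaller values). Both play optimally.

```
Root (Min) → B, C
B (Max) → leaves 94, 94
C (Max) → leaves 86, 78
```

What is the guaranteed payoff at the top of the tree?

B (Max): max(94, 94) = 94
C (Max): max(86, 78) = 86
Root (Min): min(94, 86) = 86

86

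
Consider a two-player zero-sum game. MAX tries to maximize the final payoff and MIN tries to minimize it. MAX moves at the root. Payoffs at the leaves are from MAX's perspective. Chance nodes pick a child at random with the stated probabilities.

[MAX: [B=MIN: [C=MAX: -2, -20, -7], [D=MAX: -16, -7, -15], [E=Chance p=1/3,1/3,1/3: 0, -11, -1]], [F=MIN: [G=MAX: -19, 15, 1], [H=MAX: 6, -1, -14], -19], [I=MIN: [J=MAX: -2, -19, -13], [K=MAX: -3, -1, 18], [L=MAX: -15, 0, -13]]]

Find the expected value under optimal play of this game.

-2

C (MAX): max(-2, -20, -7) = -2
D (MAX): max(-16, -7, -15) = -7
E (Chance): 1/3·0 + 1/3·-11 + 1/3·-1 = -4
B (MIN): min(-2, -7, -4) = -7
G (MAX): max(-19, 15, 1) = 15
H (MAX): max(6, -1, -14) = 6
F (MIN): min(15, 6, -19) = -19
J (MAX): max(-2, -19, -13) = -2
K (MAX): max(-3, -1, 18) = 18
L (MAX): max(-15, 0, -13) = 0
I (MIN): min(-2, 18, 0) = -2
Root (MAX): max(-7, -19, -2) = -2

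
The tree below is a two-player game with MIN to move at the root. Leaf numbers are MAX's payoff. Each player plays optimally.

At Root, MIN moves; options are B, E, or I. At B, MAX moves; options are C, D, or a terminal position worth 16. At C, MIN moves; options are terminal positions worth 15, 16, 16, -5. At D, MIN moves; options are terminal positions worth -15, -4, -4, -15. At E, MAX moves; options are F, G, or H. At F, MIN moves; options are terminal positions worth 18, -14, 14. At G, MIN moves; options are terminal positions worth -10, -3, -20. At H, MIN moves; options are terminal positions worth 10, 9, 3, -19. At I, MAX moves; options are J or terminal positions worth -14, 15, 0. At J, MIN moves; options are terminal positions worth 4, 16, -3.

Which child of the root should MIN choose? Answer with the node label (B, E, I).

E

C (MIN): min(15, 16, 16, -5) = -5
D (MIN): min(-15, -4, -4, -15) = -15
B (MAX): max(-5, -15, 16) = 16
F (MIN): min(18, -14, 14) = -14
G (MIN): min(-10, -3, -20) = -20
H (MIN): min(10, 9, 3, -19) = -19
E (MAX): max(-14, -20, -19) = -14
J (MIN): min(4, 16, -3) = -3
I (MAX): max(-3, -14, 15, 0) = 15
Root (MIN): min(16, -14, 15) = -14
MIN picks the child with the lowest value: E (value -14).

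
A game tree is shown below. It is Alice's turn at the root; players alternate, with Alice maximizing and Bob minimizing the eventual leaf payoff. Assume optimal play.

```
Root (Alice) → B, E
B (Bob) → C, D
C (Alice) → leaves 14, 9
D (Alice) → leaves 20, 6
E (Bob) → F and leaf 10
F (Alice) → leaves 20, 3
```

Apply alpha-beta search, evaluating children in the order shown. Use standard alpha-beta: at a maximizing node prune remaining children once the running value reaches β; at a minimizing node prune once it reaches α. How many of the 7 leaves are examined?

6

C [α=-∞,β=+∞]: v=14
D [α=-∞,β=14]: v=20 after child 1 ≥ β → β-cutoff, skip 1
B [α=-∞,β=+∞]: v=14
F [α=14,β=+∞]: v=20
E [α=14,β=+∞]: v=10
Root [α=-∞,β=+∞]: v=14
Leaves evaluated: 6 of 7.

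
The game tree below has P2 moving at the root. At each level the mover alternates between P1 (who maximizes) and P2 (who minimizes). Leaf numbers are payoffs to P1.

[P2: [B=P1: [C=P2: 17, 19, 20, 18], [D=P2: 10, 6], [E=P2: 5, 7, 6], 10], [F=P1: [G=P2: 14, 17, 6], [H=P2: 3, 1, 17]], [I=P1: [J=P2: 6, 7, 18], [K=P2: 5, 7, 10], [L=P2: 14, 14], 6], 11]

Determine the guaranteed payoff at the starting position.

6

C (P2): min(17, 19, 20, 18) = 17
D (P2): min(10, 6) = 6
E (P2): min(5, 7, 6) = 5
B (P1): max(17, 6, 5, 10) = 17
G (P2): min(14, 17, 6) = 6
H (P2): min(3, 1, 17) = 1
F (P1): max(6, 1) = 6
J (P2): min(6, 7, 18) = 6
K (P2): min(5, 7, 10) = 5
L (P2): min(14, 14) = 14
I (P1): max(6, 5, 14, 6) = 14
Root (P2): min(17, 6, 14, 11) = 6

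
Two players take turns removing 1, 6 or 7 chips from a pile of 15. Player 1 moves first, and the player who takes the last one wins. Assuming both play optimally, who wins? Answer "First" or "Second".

First

Mark each pile size as W (mover wins) or L (mover loses):
i:   0  1  2  3  4  5  6  7  8  9 10 11 12 13 14 15
     L  W  L  W  L  W  W  W  W  W  W  W  L  W  L  W
Position 15 is W, so the first player wins.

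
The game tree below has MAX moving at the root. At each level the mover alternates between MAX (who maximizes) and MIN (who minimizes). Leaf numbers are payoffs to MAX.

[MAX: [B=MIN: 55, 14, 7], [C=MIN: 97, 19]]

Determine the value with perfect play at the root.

19

B (MIN): min(55, 14, 7) = 7
C (MIN): min(97, 19) = 19
Root (MAX): max(7, 19) = 19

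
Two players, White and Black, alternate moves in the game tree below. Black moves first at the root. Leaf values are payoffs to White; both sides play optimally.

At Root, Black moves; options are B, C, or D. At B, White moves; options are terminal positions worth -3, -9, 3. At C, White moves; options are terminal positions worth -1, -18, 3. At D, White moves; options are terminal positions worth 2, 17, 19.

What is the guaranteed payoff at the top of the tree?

3

B (White): max(-3, -9, 3) = 3
C (White): max(-1, -18, 3) = 3
D (White): max(2, 17, 19) = 19
Root (Black): min(3, 3, 19) = 3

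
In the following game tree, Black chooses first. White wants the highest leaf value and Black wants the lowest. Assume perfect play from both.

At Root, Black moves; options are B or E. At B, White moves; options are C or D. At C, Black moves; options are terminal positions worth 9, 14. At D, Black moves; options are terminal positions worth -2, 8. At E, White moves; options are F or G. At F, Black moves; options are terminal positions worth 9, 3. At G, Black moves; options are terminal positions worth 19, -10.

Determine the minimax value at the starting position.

3

C (Black): min(9, 14) = 9
D (Black): min(-2, 8) = -2
B (White): max(9, -2) = 9
F (Black): min(9, 3) = 3
G (Black): min(19, -10) = -10
E (White): max(3, -10) = 3
Root (Black): min(9, 3) = 3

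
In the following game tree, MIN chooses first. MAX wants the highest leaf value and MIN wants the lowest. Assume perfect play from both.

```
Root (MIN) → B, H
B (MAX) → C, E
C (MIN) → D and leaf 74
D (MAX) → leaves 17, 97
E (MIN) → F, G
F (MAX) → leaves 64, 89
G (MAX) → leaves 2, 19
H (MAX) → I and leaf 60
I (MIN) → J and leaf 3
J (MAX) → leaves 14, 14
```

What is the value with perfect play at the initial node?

60

D (MAX): max(17, 97) = 97
C (MIN): min(97, 74) = 74
F (MAX): max(64, 89) = 89
G (MAX): max(2, 19) = 19
E (MIN): min(89, 19) = 19
B (MAX): max(74, 19) = 74
J (MAX): max(14, 14) = 14
I (MIN): min(14, 3) = 3
H (MAX): max(3, 60) = 60
Root (MIN): min(74, 60) = 60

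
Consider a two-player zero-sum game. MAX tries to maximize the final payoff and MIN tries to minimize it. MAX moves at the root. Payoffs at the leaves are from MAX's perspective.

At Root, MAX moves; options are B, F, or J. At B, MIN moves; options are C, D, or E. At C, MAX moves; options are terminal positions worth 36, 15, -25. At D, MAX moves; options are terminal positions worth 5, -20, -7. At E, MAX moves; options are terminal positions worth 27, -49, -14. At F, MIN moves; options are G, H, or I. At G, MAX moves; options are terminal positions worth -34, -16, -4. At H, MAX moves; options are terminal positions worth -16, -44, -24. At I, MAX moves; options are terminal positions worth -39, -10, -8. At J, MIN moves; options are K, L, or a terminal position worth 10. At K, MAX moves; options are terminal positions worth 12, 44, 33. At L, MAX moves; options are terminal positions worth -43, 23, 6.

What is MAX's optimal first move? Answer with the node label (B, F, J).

J

C (MAX): max(36, 15, -25) = 36
D (MAX): max(5, -20, -7) = 5
E (MAX): max(27, -49, -14) = 27
B (MIN): min(36, 5, 27) = 5
G (MAX): max(-34, -16, -4) = -4
H (MAX): max(-16, -44, -24) = -16
I (MAX): max(-39, -10, -8) = -8
F (MIN): min(-4, -16, -8) = -16
K (MAX): max(12, 44, 33) = 44
L (MAX): max(-43, 23, 6) = 23
J (MIN): min(44, 23, 10) = 10
Root (MAX): max(5, -16, 10) = 10
MAX picks the child with the highest value: J (value 10).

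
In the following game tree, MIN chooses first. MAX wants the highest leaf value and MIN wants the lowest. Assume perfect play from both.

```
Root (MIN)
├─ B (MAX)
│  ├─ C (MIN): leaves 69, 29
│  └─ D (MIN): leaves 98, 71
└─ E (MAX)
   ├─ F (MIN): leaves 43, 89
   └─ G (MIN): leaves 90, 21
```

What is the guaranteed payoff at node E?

F: min(43, 89) = 43
G: min(90, 21) = 21
E: max(43, 21) = 43

43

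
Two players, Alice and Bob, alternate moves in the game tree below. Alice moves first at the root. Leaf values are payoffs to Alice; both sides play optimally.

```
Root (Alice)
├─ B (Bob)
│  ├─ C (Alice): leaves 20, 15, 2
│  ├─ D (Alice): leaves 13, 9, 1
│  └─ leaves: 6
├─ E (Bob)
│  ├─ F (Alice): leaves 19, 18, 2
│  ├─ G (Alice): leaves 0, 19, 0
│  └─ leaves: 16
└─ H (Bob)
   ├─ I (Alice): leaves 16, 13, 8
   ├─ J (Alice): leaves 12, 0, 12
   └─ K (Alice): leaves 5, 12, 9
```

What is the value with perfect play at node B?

C: max(20, 15, 2) = 20
D: max(13, 9, 1) = 13
B: min(20, 13, 6) = 6

6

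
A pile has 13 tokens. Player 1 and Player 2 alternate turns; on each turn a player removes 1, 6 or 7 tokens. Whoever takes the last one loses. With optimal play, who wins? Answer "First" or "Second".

i:   0  1  2  3  4  5  6  7  8  9 10 11 12 13
     W  L  W  L  W  L  W  W  W  W  W  W  W  L
Position 13 is L, so the second player wins.

Second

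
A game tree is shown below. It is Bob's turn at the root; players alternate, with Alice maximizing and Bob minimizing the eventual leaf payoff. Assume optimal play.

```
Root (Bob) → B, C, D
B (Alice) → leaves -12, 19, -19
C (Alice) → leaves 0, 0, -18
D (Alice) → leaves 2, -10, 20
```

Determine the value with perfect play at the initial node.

0

B (Alice): max(-12, 19, -19) = 19
C (Alice): max(0, 0, -18) = 0
D (Alice): max(2, -10, 20) = 20
Root (Bob): min(19, 0, 20) = 0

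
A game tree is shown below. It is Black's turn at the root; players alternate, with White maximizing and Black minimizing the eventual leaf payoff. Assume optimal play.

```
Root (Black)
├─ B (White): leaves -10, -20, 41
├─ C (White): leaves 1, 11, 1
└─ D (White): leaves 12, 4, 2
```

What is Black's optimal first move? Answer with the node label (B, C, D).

C

B (White): max(-10, -20, 41) = 41
C (White): max(1, 11, 1) = 11
D (White): max(12, 4, 2) = 12
Root (Black): min(41, 11, 12) = 11
Black picks the child with the lowest value: C (value 11).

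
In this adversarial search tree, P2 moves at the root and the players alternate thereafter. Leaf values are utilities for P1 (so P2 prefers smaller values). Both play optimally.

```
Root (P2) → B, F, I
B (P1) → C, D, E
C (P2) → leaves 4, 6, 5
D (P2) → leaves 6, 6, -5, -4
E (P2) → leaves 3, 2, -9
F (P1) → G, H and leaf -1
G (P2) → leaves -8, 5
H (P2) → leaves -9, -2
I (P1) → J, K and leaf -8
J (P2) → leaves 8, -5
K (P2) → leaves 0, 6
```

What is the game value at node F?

G: min(-8, 5) = -8
H: min(-9, -2) = -9
F: max(-8, -9, -1) = -1

-1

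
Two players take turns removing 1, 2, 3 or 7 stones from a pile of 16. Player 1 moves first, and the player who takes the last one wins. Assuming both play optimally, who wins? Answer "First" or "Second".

Second

i:   0  1  2  3  4  5  6  7  8  9 10 11 12 13 14 15 16
     L  W  W  W  L  W  W  W  L  W  W  W  L  W  W  W  L
Position 16 is L, so the second player wins.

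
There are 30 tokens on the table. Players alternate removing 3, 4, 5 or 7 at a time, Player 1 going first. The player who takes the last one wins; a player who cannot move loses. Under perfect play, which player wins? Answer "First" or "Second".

Mark each pile size as W (mover wins) or L (mover loses):
i:   0  1  2  3  4  5  6  7  8  9 10 11 12 13 14 15 16 17 18 19 20 21 22 23 24 25 26 27 28 29 30
     L  L  L  W  W  W  W  W  W  W  L  L  L  W  W  W  W  W  W  W  L  L  L  W  W  W  W  W  W  W  L
Position 30 is L, so the second player wins.

Second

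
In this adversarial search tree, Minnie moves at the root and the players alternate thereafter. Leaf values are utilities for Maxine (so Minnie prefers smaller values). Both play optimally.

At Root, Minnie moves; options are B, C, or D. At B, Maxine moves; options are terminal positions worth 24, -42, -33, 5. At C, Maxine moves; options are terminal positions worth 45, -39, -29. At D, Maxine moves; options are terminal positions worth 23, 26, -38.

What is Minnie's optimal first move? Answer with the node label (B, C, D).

B (Maxine): max(24, -42, -33, 5) = 24
C (Maxine): max(45, -39, -29) = 45
D (Maxine): max(23, 26, -38) = 26
Root (Minnie): min(24, 45, 26) = 24
Minnie picks the child with the lowest value: B (value 24).

B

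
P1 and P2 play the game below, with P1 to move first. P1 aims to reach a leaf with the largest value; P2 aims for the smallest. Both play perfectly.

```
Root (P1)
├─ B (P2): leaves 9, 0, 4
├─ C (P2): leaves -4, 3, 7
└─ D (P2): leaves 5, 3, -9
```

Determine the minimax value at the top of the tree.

0

B (P2): min(9, 0, 4) = 0
C (P2): min(-4, 3, 7) = -4
D (P2): min(5, 3, -9) = -9
Root (P1): max(0, -4, -9) = 0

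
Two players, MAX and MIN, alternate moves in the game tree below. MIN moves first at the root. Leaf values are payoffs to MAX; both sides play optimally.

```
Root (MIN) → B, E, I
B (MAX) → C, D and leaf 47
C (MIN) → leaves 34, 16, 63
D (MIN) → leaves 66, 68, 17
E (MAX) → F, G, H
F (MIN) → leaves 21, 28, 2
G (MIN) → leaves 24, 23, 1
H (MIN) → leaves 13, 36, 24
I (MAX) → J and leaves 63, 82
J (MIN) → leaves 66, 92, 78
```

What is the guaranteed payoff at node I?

J: min(66, 92, 78) = 66
I: max(66, 63, 82) = 82

82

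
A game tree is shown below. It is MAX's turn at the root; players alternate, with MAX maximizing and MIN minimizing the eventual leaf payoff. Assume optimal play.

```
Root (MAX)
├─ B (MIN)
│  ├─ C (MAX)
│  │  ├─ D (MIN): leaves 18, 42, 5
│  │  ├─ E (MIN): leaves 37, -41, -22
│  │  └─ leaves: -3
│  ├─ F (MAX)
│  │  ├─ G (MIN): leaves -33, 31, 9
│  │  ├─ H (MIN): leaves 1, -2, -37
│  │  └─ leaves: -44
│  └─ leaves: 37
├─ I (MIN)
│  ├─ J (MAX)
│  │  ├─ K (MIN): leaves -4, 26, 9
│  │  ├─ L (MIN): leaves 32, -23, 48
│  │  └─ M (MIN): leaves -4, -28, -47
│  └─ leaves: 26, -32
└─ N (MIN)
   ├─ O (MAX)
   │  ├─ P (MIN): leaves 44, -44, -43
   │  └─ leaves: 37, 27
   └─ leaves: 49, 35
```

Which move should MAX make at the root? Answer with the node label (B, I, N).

N

D (MIN): min(18, 42, 5) = 5
E (MIN): min(37, -41, -22) = -41
C (MAX): max(5, -41, -3) = 5
G (MIN): min(-33, 31, 9) = -33
H (MIN): min(1, -2, -37) = -37
F (MAX): max(-33, -37, -44) = -33
B (MIN): min(5, -33, 37) = -33
K (MIN): min(-4, 26, 9) = -4
L (MIN): min(32, -23, 48) = -23
M (MIN): min(-4, -28, -47) = -47
J (MAX): max(-4, -23, -47) = -4
I (MIN): min(-4, 26, -32) = -32
P (MIN): min(44, -44, -43) = -44
O (MAX): max(-44, 37, 27) = 37
N (MIN): min(37, 49, 35) = 35
Root (MAX): max(-33, -32, 35) = 35
MAX picks the child with the highest value: N (value 35).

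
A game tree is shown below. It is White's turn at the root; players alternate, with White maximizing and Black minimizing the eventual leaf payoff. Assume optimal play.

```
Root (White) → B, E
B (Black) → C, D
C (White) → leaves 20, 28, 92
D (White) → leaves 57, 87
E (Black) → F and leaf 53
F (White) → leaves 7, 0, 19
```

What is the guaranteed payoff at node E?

F: max(7, 0, 19) = 19
E: min(19, 53) = 19

19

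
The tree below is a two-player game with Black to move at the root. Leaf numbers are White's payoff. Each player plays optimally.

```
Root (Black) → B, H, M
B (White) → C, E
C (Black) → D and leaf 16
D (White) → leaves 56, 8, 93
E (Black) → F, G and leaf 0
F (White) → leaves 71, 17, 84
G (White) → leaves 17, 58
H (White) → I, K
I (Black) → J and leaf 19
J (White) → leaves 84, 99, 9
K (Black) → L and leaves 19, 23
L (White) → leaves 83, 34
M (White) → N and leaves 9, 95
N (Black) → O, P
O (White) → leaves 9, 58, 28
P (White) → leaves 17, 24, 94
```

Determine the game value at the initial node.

16

D (White): max(56, 8, 93) = 93
C (Black): min(93, 16) = 16
F (White): max(71, 17, 84) = 84
G (White): max(17, 58) = 58
E (Black): min(84, 58, 0) = 0
B (White): max(16, 0) = 16
J (White): max(84, 99, 9) = 99
I (Black): min(99, 19) = 19
L (White): max(83, 34) = 83
K (Black): min(83, 19, 23) = 19
H (White): max(19, 19) = 19
O (White): max(9, 58, 28) = 58
P (White): max(17, 24, 94) = 94
N (Black): min(58, 94) = 58
M (White): max(58, 9, 95) = 95
Root (Black): min(16, 19, 95) = 16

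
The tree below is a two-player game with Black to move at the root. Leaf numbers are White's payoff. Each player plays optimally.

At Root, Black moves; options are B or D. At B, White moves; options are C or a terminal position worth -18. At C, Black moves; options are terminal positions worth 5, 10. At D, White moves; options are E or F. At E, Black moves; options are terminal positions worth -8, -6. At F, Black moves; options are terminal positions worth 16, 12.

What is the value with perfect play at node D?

12

E: min(-8, -6) = -8
F: min(16, 12) = 12
D: max(-8, 12) = 12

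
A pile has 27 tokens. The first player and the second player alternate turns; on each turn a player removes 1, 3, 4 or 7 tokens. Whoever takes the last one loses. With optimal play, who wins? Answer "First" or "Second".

W/L table (W = player to move can force a win):
i:   0  1  2  3  4  5  6  7  8  9 10 11 12 13 14 15 16 17 18 19 20 21 22 23 24 25 26 27
     W  L  W  L  W  W  W  W  W  L  W  L  W  W  W  W  W  L  W  L  W  W  W  W  W  L  W  L
Position 27 is L, so the second player wins.

Second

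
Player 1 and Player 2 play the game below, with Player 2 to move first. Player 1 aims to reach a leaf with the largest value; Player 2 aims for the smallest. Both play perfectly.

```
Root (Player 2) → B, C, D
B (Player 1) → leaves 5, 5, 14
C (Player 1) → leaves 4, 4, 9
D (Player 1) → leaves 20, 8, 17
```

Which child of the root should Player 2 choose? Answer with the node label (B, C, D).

C

B (Player 1): max(5, 5, 14) = 14
C (Player 1): max(4, 4, 9) = 9
D (Player 1): max(20, 8, 17) = 20
Root (Player 2): min(14, 9, 20) = 9
Player 2 picks the child with the lowest value: C (value 9).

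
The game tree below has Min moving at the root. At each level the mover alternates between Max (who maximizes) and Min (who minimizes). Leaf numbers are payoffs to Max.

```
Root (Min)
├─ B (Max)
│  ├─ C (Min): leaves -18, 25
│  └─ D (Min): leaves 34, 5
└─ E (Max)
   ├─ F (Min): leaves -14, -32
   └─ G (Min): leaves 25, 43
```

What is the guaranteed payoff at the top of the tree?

C (Min): min(-18, 25) = -18
D (Min): min(34, 5) = 5
B (Max): max(-18, 5) = 5
F (Min): min(-14, -32) = -32
G (Min): min(25, 43) = 25
E (Max): max(-32, 25) = 25
Root (Min): min(5, 25) = 5

5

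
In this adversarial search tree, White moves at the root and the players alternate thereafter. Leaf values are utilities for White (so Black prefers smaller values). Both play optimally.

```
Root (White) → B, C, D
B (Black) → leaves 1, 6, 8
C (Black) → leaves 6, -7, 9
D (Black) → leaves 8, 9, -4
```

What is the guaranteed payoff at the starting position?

1

B (Black): min(1, 6, 8) = 1
C (Black): min(6, -7, 9) = -7
D (Black): min(8, 9, -4) = -4
Root (White): max(1, -7, -4) = 1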